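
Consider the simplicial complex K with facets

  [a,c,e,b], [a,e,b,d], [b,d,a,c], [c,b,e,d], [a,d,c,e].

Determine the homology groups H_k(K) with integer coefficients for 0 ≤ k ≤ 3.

H_0 = Z,  H_1 = 0,  H_2 = 0,  H_3 = Z.

K has 5 vertices, 10 edges, 10 triangles, 5 3-simplices.
rank ∂_0 = 0, rank ∂_1 = 4 ⇒ b_0 = 5 − 0 − 4 = 1; all invariant factors of ∂_1 are 1 so no torsion. So H_0 ≅ Z.
rank ∂_1 = 4, rank ∂_2 = 6 ⇒ b_1 = 10 − 4 − 6 = 0; all invariant factors of ∂_2 are 1 so no torsion. So H_1 ≅ 0.
rank ∂_2 = 6, rank ∂_3 = 4 ⇒ b_2 = 10 − 6 − 4 = 0; all invariant factors of ∂_3 are 1 so no torsion. So H_2 ≅ 0.
rank ∂_3 = 4, rank ∂_4 = 0 ⇒ b_3 = 5 − 4 − 0 = 1. So H_3 ≅ Z.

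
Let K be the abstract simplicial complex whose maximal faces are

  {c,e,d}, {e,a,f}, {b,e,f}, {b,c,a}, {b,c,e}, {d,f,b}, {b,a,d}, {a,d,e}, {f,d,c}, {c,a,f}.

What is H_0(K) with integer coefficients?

Fix the vertex order a < b < c < d < e < f and write every simplex with vertices in increasing order. Then dim K = 2 and the simplices of K are:

  0-simplices (6): a, b, c, d, e, f
  1-simplices (15): ab, ac, ad, ae, af, bc, bd, be, bf, cd, ce, cf, de, df, ef
  2-simplices (10): abc, abd, acf, ade, aef, bce, bdf, bef, cde, cdf

Hence C_0 ≅ Z^6, C_1 ≅ Z^15, C_2 ≅ Z^10.

Boundary ∂_1: C_1 → C_0 maps an edge to its endpoints' difference, ∂[p,q] = q − p.
The 6×15 boundary matrix has rank 5 and Smith normal form diag(1,1,1,1,1).

∂_2: C_2 → C_1 maps a triangle to the signed sum of its edges. For instance
  ∂ade = de − ae + ad,
  ∂cdf = df − cf + cd.
This gives a 15×10 integer matrix of rank 10; reducing to Smith normal form yields diagonal entries (1,1,1,1,1,1,1,1,1,2).

Computing H_k = (kernel of ∂_k) / (image of ∂_{k+1}):

  H_0: rank C_0 − rank ∂_1 = 6 − 5 = 1, and the invariant factors of ∂_1 are all 1, so H_0 = Z.

H_0 ≅ Z.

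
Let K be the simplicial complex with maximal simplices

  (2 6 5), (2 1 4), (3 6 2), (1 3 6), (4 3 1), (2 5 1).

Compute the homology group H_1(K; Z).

Take the total order 1 < 2 < 3 < 4 < 5 < 6 on the vertex set. Then K (dimension 2) consists of the simplices:

  0-simplices (6): [1], [2], [3], [4], [5], [6]
  1-simplices (12): [1,2], [1,3], [1,4], [1,5], [1,6], [2,3], [2,4], [2,5], [2,6], [3,4], [3,6], [5,6]
  2-simplices (6): [1,2,4], [1,2,5], [1,3,4], [1,3,6], [2,3,6], [2,5,6]

giving chain groups C_0 ≅ Z^6, C_1 ≅ Z^12, C_2 ≅ Z^6.

The boundary map ∂_1: C_1 → C_0 maps an edge to its endpoints' difference, ∂[p,q] = q − p.
As a 6×12 matrix over Z this has rank 5, with invariant factors (1,1,1,1,1).

The boundary map ∂_2: C_2 → C_1 acts by ∂[p,q,r] = [q,r] − [p,r] + [p,q]. For instance
  ∂[1,3,6] = [3,6] − [1,6] + [1,3],
  ∂[1,2,4] = [2,4] − [1,4] + [1,2].
This gives a 12×6 integer matrix of rank 6; reducing to Smith normal form yields diagonal entries (1,1,1,1,1,1).

Reading off H_k = ker ∂_k / im ∂_{k+1}:

  H_1: rank ker ∂_1 − rank ∂_2 = (12 − 5) − 6 = 1, and the invariant factors of ∂_2 are all 1, so H_1 ≅ Z.

(K is a triangulation of the cylinder S^1 x I.)

H_1 = Z.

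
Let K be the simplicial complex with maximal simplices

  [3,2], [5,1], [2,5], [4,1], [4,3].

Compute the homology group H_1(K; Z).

Take the total order 1 < 2 < 3 < 4 < 5 on the vertex set. Then K (dimension 1) consists of the simplices:

  0-simplices (5): [1], [2], [3], [4], [5]
  1-simplices (5): [1,4], [1,5], [2,3], [2,5], [3,4]

Hence C_0 ≅ Z^5, C_1 ≅ Z^5.

Boundary ∂_1: C_1 → C_0 sends each edge [p,q] (with p < q) to q − p. For instance
  ∂[2,5] = [5] − [2].
This gives a 5×5 integer matrix of rank 4; reducing to Smith normal form yields diagonal entries (1,1,1,1).

From H_k ≅ ker(∂_k) / im(∂_{k+1}) we obtain:

  H_1: rank ker ∂_1 − rank ∂_2 = (5 − 4) − 0 = 1, and there is no ∂_2, so H_1 = Z.

H_1 = Z.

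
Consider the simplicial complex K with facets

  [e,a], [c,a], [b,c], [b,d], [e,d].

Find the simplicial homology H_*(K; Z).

K has 5 vertices, 5 edges.
rank ∂_0 = 0, rank ∂_1 = 4 ⇒ b_0 = 5 − 0 − 4 = 1; all invariant factors of ∂_1 are 1 so no torsion. So H_0 ≅ Z.
rank ∂_1 = 4, rank ∂_2 = 0 ⇒ b_1 = 5 − 4 − 0 = 1. So H_1 ≅ Z.

H_0 ≅ Z,  H_1 ≅ Z.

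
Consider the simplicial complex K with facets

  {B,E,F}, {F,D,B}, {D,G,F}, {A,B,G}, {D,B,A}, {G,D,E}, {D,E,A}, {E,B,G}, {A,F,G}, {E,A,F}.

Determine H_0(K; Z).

K has 6 vertices, 15 edges, 10 triangles.
rank ∂_0 = 0, rank ∂_1 = 5 ⇒ b_0 = 6 − 0 − 5 = 1; all invariant factors of ∂_1 are 1 so no torsion. So H_0 ≅ Z.

H_0 ≅ Z.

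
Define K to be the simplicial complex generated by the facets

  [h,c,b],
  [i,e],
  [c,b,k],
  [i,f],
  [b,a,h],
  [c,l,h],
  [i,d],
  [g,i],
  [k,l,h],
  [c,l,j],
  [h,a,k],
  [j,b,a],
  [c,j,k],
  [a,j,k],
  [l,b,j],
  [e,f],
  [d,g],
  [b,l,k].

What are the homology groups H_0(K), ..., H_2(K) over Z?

H_0 = Z^2,  H_1 = Z^2 × Z/2,  H_2 = 0.

Take the total order a < b < c < d < e < f < g < h < i < j < k < l on the vertex set. Then K (dimension 2) consists of the simplices:

  0-simplices (12): a, b, c, d, e, f, g, h, i, j, k, l
  1-simplices (24): ab, ah, aj, ak, bc, bh, bj, bk, bl, ch, cj, ck, cl, dg, di, ef, ei, fi, gi, hk, hl, jk, jl, kl
  2-simplices (12): abh, abj, ahk, ajk, bch, bck, bjl, bkl, chl, cjk, cjl, hkl

giving chain groups C_0 ≅ Z^12, C_1 ≅ Z^24, C_2 ≅ Z^12.

The boundary map ∂_1: C_1 → C_0 is given by ∂[p,q] = [q] − [p]. For instance
  ∂ah = h − a.
As a 12×24 matrix over Z this has rank 10, with invariant factors (1,1,1,1,1,1,1,1,1,1).

∂_2: C_2 → C_1 sends each 2-simplex [p,q,r] to [q,r] − [p,r] + [p,q]. For instance
  ∂cjl = jl − cl + cj,
  ∂ahk = hk − ak + ah.
The 24×12 boundary matrix has rank 12 and Smith normal form diag(1,1,1,1,1,1,1,1,1,1,1,2).

Reading off H_k = ker ∂_k / im ∂_{k+1}:

  H_0: rank C_0 − rank ∂_1 = 12 − 10 = 2, and the invariant factors of ∂_1 are all 1, so H_0 = Z^2.
  H_1: rank ker ∂_1 − rank ∂_2 = (24 − 10) − 12 = 2, and ∂_2 has invariant factor 2 > 1, so H_1 = Z^2 × Z/2.
  H_2: rank ker ∂_2 − rank ∂_3 = (12 − 12) − 0 = 0, and there is no ∂_3, so H_2 = 0.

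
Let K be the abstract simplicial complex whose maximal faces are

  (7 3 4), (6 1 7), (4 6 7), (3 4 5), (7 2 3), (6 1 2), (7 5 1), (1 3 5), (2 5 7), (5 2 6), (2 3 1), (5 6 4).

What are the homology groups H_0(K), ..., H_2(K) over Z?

K has 7 vertices, 18 edges, 12 triangles.
rank ∂_0 = 0, rank ∂_1 = 6 ⇒ b_0 = 7 − 0 − 6 = 1; all invariant factors of ∂_1 are 1 so no torsion. So H_0 = Z.
rank ∂_1 = 6, rank ∂_2 = 12 ⇒ b_1 = 18 − 6 − 12 = 0; ∂_2 has invariant factor(s) [2] giving torsion. So H_1 = Z_2.
rank ∂_2 = 12, rank ∂_3 = 0 ⇒ b_2 = 12 − 12 − 0 = 0. So H_2 = 0.

H_0 = Z,  H_1 = Z_2,  H_2 = 0.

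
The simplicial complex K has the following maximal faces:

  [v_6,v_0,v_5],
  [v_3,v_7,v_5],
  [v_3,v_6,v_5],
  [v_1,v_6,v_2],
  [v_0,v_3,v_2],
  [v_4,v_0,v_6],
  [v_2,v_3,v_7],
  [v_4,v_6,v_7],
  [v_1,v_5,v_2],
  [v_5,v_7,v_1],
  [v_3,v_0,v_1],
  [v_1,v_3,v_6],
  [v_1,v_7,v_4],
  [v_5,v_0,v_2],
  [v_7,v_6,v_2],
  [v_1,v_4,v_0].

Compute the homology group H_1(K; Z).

H_1 = Z^2.

Take the total order v_0 < v_1 < v_2 < v_3 < v_4 < v_5 < v_6 < v_7 on the vertex set. Then K (dimension 2) consists of the simplices:

  0-simplices (8): [v_0], [v_1], [v_2], [v_3], [v_4], [v_5], [v_6], [v_7]
  1-simplices (24): (24 of them)
  2-simplices (16): (16 of them)

giving chain groups C_0 ≅ Z^8, C_1 ≅ Z^24, C_2 ≅ Z^16.

∂_1: C_1 → C_0 sends each edge [p,q] (with p < q) to q − p. For instance
  ∂[v_0,v_6] = [v_6] − [v_0].
This gives a 8×24 integer matrix of rank 7; reducing to Smith normal form yields diagonal entries (1,1,1,1,1,1,1).

Boundary ∂_2: C_2 → C_1 maps a triangle to the signed sum of its edges. For instance
  ∂[v_3,v_5,v_7] = [v_5,v_7] − [v_3,v_7] + [v_3,v_5],
  ∂[v_4,v_6,v_7] = [v_6,v_7] − [v_4,v_7] + [v_4,v_6].
As a 24×16 matrix over Z this has rank 15, with invariant factors (1,1,1,1,1,1,1,1,1,1,1,1,1,1,1).

Now H_k = ker ∂_k / im ∂_{k+1}, so:

  H_1: rank ker ∂_1 − rank ∂_2 = (24 − 7) − 15 = 2, and the invariant factors of ∂_2 are all 1, so H_1 ≅ Z^2.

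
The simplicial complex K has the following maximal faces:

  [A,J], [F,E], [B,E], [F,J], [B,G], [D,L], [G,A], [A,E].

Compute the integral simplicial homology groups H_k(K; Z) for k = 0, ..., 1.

Fix the vertex order A < B < D < E < F < G < J < L and write every simplex with vertices in increasing order. Then dim K = 1 and the simplices of K are:

  0-simplices (8): A, B, D, E, F, G, J, L
  1-simplices (8): AE, AG, AJ, BE, BG, DL, EF, FJ

giving chain groups C_0 ≅ Z^8, C_1 ≅ Z^8.

Boundary ∂_1: C_1 → C_0 maps an edge to its endpoints' difference, ∂[p,q] = q − p.
The 8×8 boundary matrix has rank 6 and Smith normal form diag(1,1,1,1,1,1).

Now H_k = ker ∂_k / im ∂_{k+1}, so:

  H_0: rank C_0 − rank ∂_1 = 8 − 6 = 2, and the invariant factors of ∂_1 are all 1, so H_0 ≅ Z^2.
  H_1: rank ker ∂_1 − rank ∂_2 = (8 − 6) − 0 = 2, and there is no ∂_2, so H_1 ≅ Z^2.

As a check, the Euler characteristic is 8 − 8 = 0, which agrees with 2 − 2 = 0.

H_0 = Z^2,  H_1 = Z^2.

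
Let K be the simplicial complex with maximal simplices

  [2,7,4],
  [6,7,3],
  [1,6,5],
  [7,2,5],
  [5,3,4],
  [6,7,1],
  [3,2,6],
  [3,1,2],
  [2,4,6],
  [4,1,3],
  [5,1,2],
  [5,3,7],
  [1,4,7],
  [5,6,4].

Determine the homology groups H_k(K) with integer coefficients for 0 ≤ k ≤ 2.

H_0 ≅ Z,  H_1 ≅ Z^2,  H_2 ≅ Z.

We work with the vertex ordering 1 < 2 < 3 < 4 < 5 < 6 < 7. The simplices of K, each written with vertices in increasing order, are:

  0-simplices (7): [1], [2], [3], [4], [5], [6], [7]
  1-simplices (21): [1,2], [1,3], [1,4], [1,5], [1,6], [1,7], [2,3], [2,4], [2,5], [2,6], [2,7], [3,4], [3,5], [3,6], [3,7], [4,5], [4,6], [4,7], [5,6], [5,7], [6,7]
  2-simplices (14): [1,2,3], [1,2,5], [1,3,4], [1,4,7], [1,5,6], [1,6,7], [2,3,6], [2,4,6], [2,4,7], [2,5,7], [3,4,5], [3,5,7], [3,6,7], [4,5,6]

giving chain groups C_0 ≅ Z^7, C_1 ≅ Z^21, C_2 ≅ Z^14.

Boundary ∂_1: C_1 → C_0 is given by ∂[p,q] = [q] − [p].
The resulting 7×21 matrix has rank 6, and its Smith normal form has invariant factors (1,1,1,1,1,1).

The boundary map ∂_2: C_2 → C_1 maps a triangle to the signed sum of its edges. For instance
  ∂[4,5,6] = [5,6] − [4,6] + [4,5],
  ∂[1,3,4] = [3,4] − [1,4] + [1,3].
The resulting 21×14 matrix has rank 13, and its Smith normal form has invariant factors (1,1,1,1,1,1,1,1,1,1,1,1,1).

From H_k ≅ ker(∂_k) / im(∂_{k+1}) we obtain:

  H_0: rank C_0 − rank ∂_1 = 7 − 6 = 1, and the invariant factors of ∂_1 are all 1, so H_0 ≅ Z.
  H_1: rank ker ∂_1 − rank ∂_2 = (21 − 6) − 13 = 2, and the invariant factors of ∂_2 are all 1, so H_1 ≅ Z^2.
  H_2: rank ker ∂_2 − rank ∂_3 = (14 − 13) − 0 = 1, and there is no ∂_3, so H_2 ≅ Z.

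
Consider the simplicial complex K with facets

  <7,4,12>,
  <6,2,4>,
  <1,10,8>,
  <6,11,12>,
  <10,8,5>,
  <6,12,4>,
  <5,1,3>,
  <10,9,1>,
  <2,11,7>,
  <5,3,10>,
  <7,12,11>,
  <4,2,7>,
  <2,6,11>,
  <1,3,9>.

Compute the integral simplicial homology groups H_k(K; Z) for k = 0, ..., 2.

We work with the vertex ordering 1 < 2 < 3 < 4 < 5 < 6 < 7 < 8 < 9 < 10 < 11 < 12. The simplices of K, each written with vertices in increasing order, are:

  0-simplices (12): [1], [2], [3], [4], [5], [6], [7], [8], [9], [10], [11], [12]
  1-simplices (24): (24 of them)
  2-simplices (14): [1,3,5], [1,3,9], [1,8,10], [1,9,10], [2,4,6], [2,4,7], [2,6,11], [2,7,11], [3,5,10], [4,6,12], [4,7,12], [5,8,10], [6,11,12], [7,11,12]

Hence C_0 ≅ Z^12, C_1 ≅ Z^24, C_2 ≅ Z^14.

Boundary ∂_1: C_1 → C_0 maps an edge to its endpoints' difference, ∂[p,q] = q − p. For instance
  ∂[2,7] = [7] − [2].
The 12×24 boundary matrix has rank 10 and Smith normal form diag(1,1,1,1,1,1,1,1,1,1).

∂_2: C_2 → C_1 sends each 2-simplex [p,q,r] to [q,r] − [p,r] + [p,q]. For instance
  ∂[2,6,11] = [6,11] − [2,11] + [2,6],
  ∂[2,7,11] = [7,11] − [2,11] + [2,7].
The 24×14 boundary matrix has rank 13 and Smith normal form diag(1,1,1,1,1,1,1,1,1,1,1,1,1).

Computing H_k = (kernel of ∂_k) / (image of ∂_{k+1}):

  H_0: rank C_0 − rank ∂_1 = 12 − 10 = 2, and the invariant factors of ∂_1 are all 1, so H_0 ≅ Z^2.
  H_1: rank ker ∂_1 − rank ∂_2 = (24 − 10) − 13 = 1, and the invariant factors of ∂_2 are all 1, so H_1 ≅ Z.
  H_2: rank ker ∂_2 − rank ∂_3 = (14 − 13) − 0 = 1, and there is no ∂_3, so H_2 ≅ Z.

H_0 ≅ Z^2,  H_1 ≅ Z,  H_2 ≅ Z.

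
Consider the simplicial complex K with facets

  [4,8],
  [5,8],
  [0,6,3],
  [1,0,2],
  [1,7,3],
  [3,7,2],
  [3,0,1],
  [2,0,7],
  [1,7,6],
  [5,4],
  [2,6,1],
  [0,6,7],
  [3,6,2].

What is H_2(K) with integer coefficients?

Order the vertices as 0 < 1 < 2 < 3 < 4 < 5 < 6 < 7 < 8. Listing each simplex with vertices in this order, K has dimension 2 with simplices:

  0-simplices (9): [0], [1], [2], [3], [4], [5], [6], [7], [8]
  1-simplices (18): [0,1], [0,2], [0,3], [0,6], [0,7], [1,2], [1,3], [1,6], [1,7], [2,3], [2,6], [2,7], [3,6], [3,7], [4,5], [4,8], [5,8], [6,7]
  2-simplices (10): [0,1,2], [0,1,3], [0,2,7], [0,3,6], [0,6,7], [1,2,6], [1,3,7], [1,6,7], [2,3,6], [2,3,7]

so the chain groups are C_0 ≅ Z^9, C_1 ≅ Z^18, C_2 ≅ Z^10.

The boundary map ∂_1: C_1 → C_0 is given by ∂[p,q] = [q] − [p]. For instance
  ∂[5,8] = [8] − [5].
The resulting 9×18 matrix has rank 7, and its Smith normal form has invariant factors (1,1,1,1,1,1,1).

Boundary ∂_2: C_2 → C_1 sends each 2-simplex [p,q,r] to [q,r] − [p,r] + [p,q]. For instance
  ∂[1,3,7] = [3,7] − [1,7] + [1,3],
  ∂[0,1,2] = [1,2] − [0,2] + [0,1].
As a 18×10 matrix over Z this has rank 10, with invariant factors (1,1,1,1,1,1,1,1,1,2).

From H_k ≅ ker(∂_k) / im(∂_{k+1}) we obtain:

  H_2: rank ker ∂_2 − rank ∂_3 = (10 − 10) − 0 = 0, and there is no ∂_3, so H_2 ≅ 0.

H_2 ≅ 0.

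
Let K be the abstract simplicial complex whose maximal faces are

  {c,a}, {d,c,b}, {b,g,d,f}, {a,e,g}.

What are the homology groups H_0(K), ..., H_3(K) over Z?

Fix the vertex order a < b < c < d < e < f < g and write every simplex with vertices in increasing order. Then dim K = 3 and the simplices of K are:

  0-simplices (7): a, b, c, d, e, f, g
  1-simplices (12): ac, ae, ag, bc, bd, bf, bg, cd, df, dg, eg, fg
  2-simplices (6): aeg, bcd, bdf, bdg, bfg, dfg
  3-simplices (1): bdfg

giving chain groups C_0 ≅ Z^7, C_1 ≅ Z^12, C_2 ≅ Z^6, C_3 ≅ Z^1.

The boundary map ∂_1: C_1 → C_0 maps an edge to its endpoints' difference, ∂[p,q] = q − p.
As a 7×12 matrix over Z this has rank 6, with invariant factors (1,1,1,1,1,1).

Boundary ∂_2: C_2 → C_1 acts by ∂[p,q,r] = [q,r] − [p,r] + [p,q]. For instance
  ∂dfg = fg − dg + df,
  ∂bdg = dg − bg + bd.
The resulting 12×6 matrix has rank 5, and its Smith normal form has invariant factors (1,1,1,1,1).

The boundary map ∂_3: C_3 → C_2 sends each 3-simplex σ to the alternating sum Σ_i (−1)^i (σ with its i-th vertex removed). For instance
  ∂bdfg = dfg − bfg + bdg − bdf.
As a 6×1 matrix over Z this has rank 1, with invariant factors (1).

From H_k ≅ ker(∂_k) / im(∂_{k+1}) we obtain:

  H_0: rank C_0 − rank ∂_1 = 7 − 6 = 1, and the invariant factors of ∂_1 are all 1, so H_0 = Z.
  H_1: rank ker ∂_1 − rank ∂_2 = (12 − 6) − 5 = 1, and the invariant factors of ∂_2 are all 1, so H_1 = Z.
  H_2: rank ker ∂_2 − rank ∂_3 = (6 − 5) − 1 = 0, and the invariant factors of ∂_3 are all 1, so H_2 = 0.
  H_3: rank ker ∂_3 − rank ∂_4 = (1 − 1) − 0 = 0, and there is no ∂_4, so H_3 = 0.

As a check, the Euler characteristic is 7 − 12 + 6 − 1 = 0, which agrees with 1 − 1 + 0 − 0 = 0.

H_0 ≅ Z,  H_1 ≅ Z,  H_2 = 0,  H_3 = 0.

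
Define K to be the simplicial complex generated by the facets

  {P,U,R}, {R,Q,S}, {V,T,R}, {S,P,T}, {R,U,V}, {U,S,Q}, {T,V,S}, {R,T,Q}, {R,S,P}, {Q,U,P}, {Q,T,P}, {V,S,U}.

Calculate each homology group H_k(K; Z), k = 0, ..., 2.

Fix the vertex order P < Q < R < S < T < U < V and write every simplex with vertices in increasing order. Then dim K = 2 and the simplices of K are:

  0-simplices (7): P, Q, R, S, T, U, V
  1-simplices (18): PQ, PR, PS, PT, PU, QR, QS, QT, QU, RS, RT, RU, RV, ST, SU, SV, TV, UV
  2-simplices (12): PQT, PQU, PRS, PRU, PST, QRS, QRT, QSU, RTV, RUV, STV, SUV

so the chain groups are C_0 ≅ Z^7, C_1 ≅ Z^18, C_2 ≅ Z^12.

Boundary ∂_1: C_1 → C_0 is given by ∂[p,q] = [q] − [p].
The resulting 7×18 matrix has rank 6, and its Smith normal form has invariant factors (1,1,1,1,1,1).

The boundary map ∂_2: C_2 → C_1 acts by ∂[p,q,r] = [q,r] − [p,r] + [p,q]. For instance
  ∂SUV = UV − SV + SU,
  ∂PRU = RU − PU + PR.
The resulting 18×12 matrix has rank 12, and its Smith normal form has invariant factors (1,1,1,1,1,1,1,1,1,1,1,2).

Reading off H_k = ker ∂_k / im ∂_{k+1}:

  H_0: rank C_0 − rank ∂_1 = 7 − 6 = 1, and the invariant factors of ∂_1 are all 1, so H_0 ≅ Z.
  H_1: rank ker ∂_1 − rank ∂_2 = (18 − 6) − 12 = 0, and ∂_2 has invariant factor 2 > 1, so H_1 ≅ Z/2.
  H_2: rank ker ∂_2 − rank ∂_3 = (12 − 12) − 0 = 0, and there is no ∂_3, so H_2 ≅ 0.

(K is a triangulation of the real projective plane RP^2.)

H_0 = Z,  H_1 = Z/2,  H_2 = 0.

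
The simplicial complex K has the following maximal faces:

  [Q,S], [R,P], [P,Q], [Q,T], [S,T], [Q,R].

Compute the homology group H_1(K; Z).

H_1 ≅ Z^2.

Order the vertices as P < Q < R < S < T. Listing each simplex with vertices in this order, K has dimension 1 with simplices:

  0-simplices (5): P, Q, R, S, T
  1-simplices (6): PQ, PR, QR, QS, QT, ST

Hence C_0 ≅ Z^5, C_1 ≅ Z^6.

The boundary map ∂_1: C_1 → C_0 sends each edge [p,q] (with p < q) to q − p.
This gives a 5×6 integer matrix of rank 4; reducing to Smith normal form yields diagonal entries (1,1,1,1).

Now H_k = ker ∂_k / im ∂_{k+1}, so:

  H_1: rank ker ∂_1 − rank ∂_2 = (6 − 4) − 0 = 2, and there is no ∂_2, so H_1 ≅ Z^2.

(K is a triangulation of a wedge of 2 circles.)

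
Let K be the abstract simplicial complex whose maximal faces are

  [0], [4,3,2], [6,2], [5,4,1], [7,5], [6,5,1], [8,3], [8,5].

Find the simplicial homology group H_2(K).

H_2 ≅ 0.

Take the total order 0 < 1 < 2 < 3 < 4 < 5 < 6 < 7 < 8 on the vertex set. Then K (dimension 2) consists of the simplices:

  0-simplices (9): [0], [1], [2], [3], [4], [5], [6], [7], [8]
  1-simplices (12): [1,4], [1,5], [1,6], [2,3], [2,4], [2,6], [3,4], [3,8], [4,5], [5,6], [5,7], [5,8]
  2-simplices (3): [1,4,5], [1,5,6], [2,3,4]

so the chain groups are C_0 ≅ Z^9, C_1 ≅ Z^12, C_2 ≅ Z^3.

The boundary map ∂_1: C_1 → C_0 is given by ∂[p,q] = [q] − [p].
This gives a 9×12 integer matrix of rank 7; reducing to Smith normal form yields diagonal entries (1,1,1,1,1,1,1).

∂_2: C_2 → C_1 sends each 2-simplex [p,q,r] to [q,r] − [p,r] + [p,q]. For instance
  ∂[2,3,4] = [3,4] − [2,4] + [2,3],
  ∂[1,4,5] = [4,5] − [1,5] + [1,4].
The 12×3 boundary matrix has rank 3 and Smith normal form diag(1,1,1).

Reading off H_k = ker ∂_k / im ∂_{k+1}:

  H_2: rank ker ∂_2 − rank ∂_3 = (3 − 3) − 0 = 0, and there is no ∂_3, so H_2 ≅ 0.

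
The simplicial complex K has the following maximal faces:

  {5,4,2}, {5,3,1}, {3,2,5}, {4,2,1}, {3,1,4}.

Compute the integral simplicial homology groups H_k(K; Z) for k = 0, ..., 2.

H_0 ≅ Z,  H_1 ≅ Z,  H_2 = 0.

Take the total order 1 < 2 < 3 < 4 < 5 on the vertex set. Then K (dimension 2) consists of the simplices:

  0-simplices (5): [1], [2], [3], [4], [5]
  1-simplices (10): [1,2], [1,3], [1,4], [1,5], [2,3], [2,4], [2,5], [3,4], [3,5], [4,5]
  2-simplices (5): [1,2,4], [1,3,4], [1,3,5], [2,3,5], [2,4,5]

so the chain groups are C_0 ≅ Z^5, C_1 ≅ Z^10, C_2 ≅ Z^5.

∂_1: C_1 → C_0 sends each edge [p,q] (with p < q) to q − p. For instance
  ∂[4,5] = [5] − [4].
The 5×10 boundary matrix has rank 4 and Smith normal form diag(1,1,1,1).

The boundary map ∂_2: C_2 → C_1 sends each 2-simplex [p,q,r] to [q,r] − [p,r] + [p,q]. For instance
  ∂[2,4,5] = [4,5] − [2,5] + [2,4],
  ∂[2,3,5] = [3,5] − [2,5] + [2,3].
The 10×5 boundary matrix has rank 5 and Smith normal form diag(1,1,1,1,1).

Reading off H_k = ker ∂_k / im ∂_{k+1}:

  H_0: rank C_0 − rank ∂_1 = 5 − 4 = 1, and the invariant factors of ∂_1 are all 1, so H_0 = Z.
  H_1: rank ker ∂_1 − rank ∂_2 = (10 − 4) − 5 = 1, and the invariant factors of ∂_2 are all 1, so H_1 = Z.
  H_2: rank ker ∂_2 − rank ∂_3 = (5 − 5) − 0 = 0, and there is no ∂_3, so H_2 = 0.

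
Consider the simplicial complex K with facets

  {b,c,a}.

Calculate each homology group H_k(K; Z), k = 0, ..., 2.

H_0 = Z,  H_1 = 0,  H_2 = 0.

K has 3 vertices, 3 edges, 1 triangle.
rank ∂_0 = 0, rank ∂_1 = 2 ⇒ b_0 = 3 − 0 − 2 = 1; all invariant factors of ∂_1 are 1 so no torsion. So H_0 = Z.
rank ∂_1 = 2, rank ∂_2 = 1 ⇒ b_1 = 3 − 2 − 1 = 0; all invariant factors of ∂_2 are 1 so no torsion. So H_1 = 0.
rank ∂_2 = 1, rank ∂_3 = 0 ⇒ b_2 = 1 − 1 − 0 = 0. So H_2 = 0.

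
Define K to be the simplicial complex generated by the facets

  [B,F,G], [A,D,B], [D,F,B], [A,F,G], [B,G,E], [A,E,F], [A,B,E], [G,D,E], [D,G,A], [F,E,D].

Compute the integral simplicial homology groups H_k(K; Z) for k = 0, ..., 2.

Fix the vertex order A < B < D < E < F < G and write every simplex with vertices in increasing order. Then dim K = 2 and the simplices of K are:

  0-simplices (6): A, B, D, E, F, G
  1-simplices (15): AB, AD, AE, AF, AG, BD, BE, BF, BG, DE, DF, DG, EF, EG, FG
  2-simplices (10): ABD, ABE, ADG, AEF, AFG, BDF, BEG, BFG, DEF, DEG

so the chain groups are C_0 ≅ Z^6, C_1 ≅ Z^15, C_2 ≅ Z^10.

Boundary ∂_1: C_1 → C_0 is given by ∂[p,q] = [q] − [p]. For instance
  ∂EF = F − E.
The 6×15 boundary matrix has rank 5 and Smith normal form diag(1,1,1,1,1).

The boundary map ∂_2: C_2 → C_1 acts by ∂[p,q,r] = [q,r] − [p,r] + [p,q]. For instance
  ∂ABE = BE − AE + AB,
  ∂BFG = FG − BG + BF.
The resulting 15×10 matrix has rank 10, and its Smith normal form has invariant factors (1,1,1,1,1,1,1,1,1,2).

From H_k ≅ ker(∂_k) / im(∂_{k+1}) we obtain:

  H_0: rank C_0 − rank ∂_1 = 6 − 5 = 1, and the invariant factors of ∂_1 are all 1, so H_0 = Z.
  H_1: rank ker ∂_1 − rank ∂_2 = (15 − 5) − 10 = 0, and ∂_2 has invariant factor 2 > 1, so H_1 = Z/2Z.
  H_2: rank ker ∂_2 − rank ∂_3 = (10 − 10) − 0 = 0, and there is no ∂_3, so H_2 = 0.

As a check, the Euler characteristic is 6 − 15 + 10 = 1, which agrees with 1 − 0 + 0 = 1.

H_0 = Z,  H_1 = Z/2Z,  H_2 = 0.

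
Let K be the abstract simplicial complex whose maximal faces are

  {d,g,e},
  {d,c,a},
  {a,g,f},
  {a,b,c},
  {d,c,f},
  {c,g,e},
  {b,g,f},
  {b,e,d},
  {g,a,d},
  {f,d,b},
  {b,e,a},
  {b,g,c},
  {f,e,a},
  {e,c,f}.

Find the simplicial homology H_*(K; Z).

H_0 ≅ Z,  H_1 ≅ Z^2,  H_2 ≅ Z.

Order the vertices as a < b < c < d < e < f < g. Listing each simplex with vertices in this order, K has dimension 2 with simplices:

  0-simplices (7): a, b, c, d, e, f, g
  1-simplices (21): ab, ac, ad, ae, af, ag, bc, bd, be, bf, bg, cd, ce, cf, cg, de, df, dg, ef, eg, fg
  2-simplices (14): abc, abe, acd, adg, aef, afg, bcg, bde, bdf, bfg, cdf, cef, ceg, deg

giving chain groups C_0 ≅ Z^7, C_1 ≅ Z^21, C_2 ≅ Z^14.

The boundary map ∂_1: C_1 → C_0 sends each edge [p,q] (with p < q) to q − p.
The resulting 7×21 matrix has rank 6, and its Smith normal form has invariant factors (1,1,1,1,1,1).

The boundary map ∂_2: C_2 → C_1 maps a triangle to the signed sum of its edges. For instance
  ∂abe = be − ae + ab,
  ∂bcg = cg − bg + bc.
As a 21×14 matrix over Z this has rank 13, with invariant factors (1,1,1,1,1,1,1,1,1,1,1,1,1).

Computing H_k = (kernel of ∂_k) / (image of ∂_{k+1}):

  H_0: rank C_0 − rank ∂_1 = 7 − 6 = 1, and the invariant factors of ∂_1 are all 1, so H_0 = Z.
  H_1: rank ker ∂_1 − rank ∂_2 = (21 − 6) − 13 = 2, and the invariant factors of ∂_2 are all 1, so H_1 = Z^2.
  H_2: rank ker ∂_2 − rank ∂_3 = (14 − 13) − 0 = 1, and there is no ∂_3, so H_2 = Z.

(K is a triangulation of the torus T^2.)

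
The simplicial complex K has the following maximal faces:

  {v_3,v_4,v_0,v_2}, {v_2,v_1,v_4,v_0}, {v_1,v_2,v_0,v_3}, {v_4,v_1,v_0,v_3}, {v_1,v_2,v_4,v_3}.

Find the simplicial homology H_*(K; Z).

Order the vertices as v_0 < v_1 < v_2 < v_3 < v_4. Listing each simplex with vertices in this order, K has dimension 3 with simplices:

  0-simplices (5): [v_0], [v_1], [v_2], [v_3], [v_4]
  1-simplices (10): [v_0,v_1], [v_0,v_2], [v_0,v_3], [v_0,v_4], [v_1,v_2], [v_1,v_3], [v_1,v_4], [v_2,v_3], [v_2,v_4], [v_3,v_4]
  2-simplices (10): [v_0,v_1,v_2], [v_0,v_1,v_3], [v_0,v_1,v_4], [v_0,v_2,v_3], [v_0,v_2,v_4], [v_0,v_3,v_4], [v_1,v_2,v_3], [v_1,v_2,v_4], [v_1,v_3,v_4], [v_2,v_3,v_4]
  3-simplices (5): [v_0,v_1,v_2,v_3], [v_0,v_1,v_2,v_4], [v_0,v_1,v_3,v_4], [v_0,v_2,v_3,v_4], [v_1,v_2,v_3,v_4]

Hence C_0 ≅ Z^5, C_1 ≅ Z^10, C_2 ≅ Z^10, C_3 ≅ Z^5.

The boundary map ∂_1: C_1 → C_0 is given by ∂[p,q] = [q] − [p]. For instance
  ∂[v_1,v_3] = [v_3] − [v_1].
The 5×10 boundary matrix has rank 4 and Smith normal form diag(1,1,1,1).

Boundary ∂_2: C_2 → C_1 sends each 2-simplex [p,q,r] to [q,r] − [p,r] + [p,q]. For instance
  ∂[v_1,v_3,v_4] = [v_3,v_4] − [v_1,v_4] + [v_1,v_3],
  ∂[v_0,v_2,v_3] = [v_2,v_3] − [v_0,v_3] + [v_0,v_2].
This gives a 10×10 integer matrix of rank 6; reducing to Smith normal form yields diagonal entries (1,1,1,1,1,1).

Boundary ∂_3: C_3 → C_2 sends each 3-simplex σ to the alternating sum Σ_i (−1)^i (σ with its i-th vertex removed). For instance
  ∂[v_0,v_1,v_2,v_3] = [v_1,v_2,v_3] − [v_0,v_2,v_3] + [v_0,v_1,v_3] − [v_0,v_1,v_2],
  ∂[v_1,v_2,v_3,v_4] = [v_2,v_3,v_4] − [v_1,v_3,v_4] + [v_1,v_2,v_4] − [v_1,v_2,v_3].
This gives a 10×5 integer matrix of rank 4; reducing to Smith normal form yields diagonal entries (1,1,1,1).

From H_k ≅ ker(∂_k) / im(∂_{k+1}) we obtain:

  H_0: rank C_0 − rank ∂_1 = 5 − 4 = 1, and the invariant factors of ∂_1 are all 1, so H_0 ≅ Z.
  H_1: rank ker ∂_1 − rank ∂_2 = (10 − 4) − 6 = 0, and the invariant factors of ∂_2 are all 1, so H_1 ≅ 0.
  H_2: rank ker ∂_2 − rank ∂_3 = (10 − 6) − 4 = 0, and the invariant factors of ∂_3 are all 1, so H_2 ≅ 0.
  H_3: rank ker ∂_3 − rank ∂_4 = (5 − 4) − 0 = 1, and there is no ∂_4, so H_3 ≅ Z.

H_0 ≅ Z,  H_1 = 0,  H_2 = 0,  H_3 ≅ Z.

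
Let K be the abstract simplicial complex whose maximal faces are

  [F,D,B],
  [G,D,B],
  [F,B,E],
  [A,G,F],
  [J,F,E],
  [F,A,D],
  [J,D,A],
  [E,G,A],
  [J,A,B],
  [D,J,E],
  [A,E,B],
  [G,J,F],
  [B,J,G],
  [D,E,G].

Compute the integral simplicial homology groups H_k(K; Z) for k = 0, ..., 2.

H_0 ≅ Z,  H_1 ≅ Z^2,  H_2 ≅ Z.

We work with the vertex ordering A < B < D < E < F < G < J. The simplices of K, each written with vertices in increasing order, are:

  0-simplices (7): A, B, D, E, F, G, J
  1-simplices (21): AB, AD, AE, AF, AG, AJ, BD, BE, BF, BG, BJ, DE, DF, DG, DJ, EF, EG, EJ, FG, FJ, GJ
  2-simplices (14): ABE, ABJ, ADF, ADJ, AEG, AFG, BDF, BDG, BEF, BGJ, DEG, DEJ, EFJ, FGJ

Hence C_0 ≅ Z^7, C_1 ≅ Z^21, C_2 ≅ Z^14.

Boundary ∂_1: C_1 → C_0 maps an edge to its endpoints' difference, ∂[p,q] = q − p.
The resulting 7×21 matrix has rank 6, and its Smith normal form has invariant factors (1,1,1,1,1,1).

The boundary map ∂_2: C_2 → C_1 maps a triangle to the signed sum of its edges. For instance
  ∂AFG = FG − AG + AF,
  ∂ADJ = DJ − AJ + AD.
This gives a 21×14 integer matrix of rank 13; reducing to Smith normal form yields diagonal entries (1,1,1,1,1,1,1,1,1,1,1,1,1).

From H_k ≅ ker(∂_k) / im(∂_{k+1}) we obtain:

  H_0: rank C_0 − rank ∂_1 = 7 − 6 = 1, and the invariant factors of ∂_1 are all 1, so H_0 ≅ Z.
  H_1: rank ker ∂_1 − rank ∂_2 = (21 − 6) − 13 = 2, and the invariant factors of ∂_2 are all 1, so H_1 ≅ Z^2.
  H_2: rank ker ∂_2 − rank ∂_3 = (14 − 13) − 0 = 1, and there is no ∂_3, so H_2 ≅ Z.

As a check, the Euler characteristic is 7 − 21 + 14 = 0, which agrees with 1 − 2 + 1 = 0.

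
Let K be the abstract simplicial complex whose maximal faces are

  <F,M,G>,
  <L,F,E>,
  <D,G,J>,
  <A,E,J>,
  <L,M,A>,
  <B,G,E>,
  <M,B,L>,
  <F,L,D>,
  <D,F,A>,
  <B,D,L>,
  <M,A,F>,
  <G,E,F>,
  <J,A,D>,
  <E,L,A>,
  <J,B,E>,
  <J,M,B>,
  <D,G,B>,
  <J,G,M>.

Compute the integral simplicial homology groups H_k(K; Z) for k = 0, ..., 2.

H_0 = Z,  H_1 = Z ⊕ Z/2,  H_2 = 0.

K has 9 vertices, 27 edges, 18 triangles.
rank ∂_0 = 0, rank ∂_1 = 8 ⇒ b_0 = 9 − 0 − 8 = 1; all invariant factors of ∂_1 are 1 so no torsion. So H_0 = Z.
rank ∂_1 = 8, rank ∂_2 = 18 ⇒ b_1 = 27 − 8 − 18 = 1; ∂_2 has invariant factor(s) [2] giving torsion. So H_1 = Z ⊕ Z/2.
rank ∂_2 = 18, rank ∂_3 = 0 ⇒ b_2 = 18 − 18 − 0 = 0. So H_2 = 0.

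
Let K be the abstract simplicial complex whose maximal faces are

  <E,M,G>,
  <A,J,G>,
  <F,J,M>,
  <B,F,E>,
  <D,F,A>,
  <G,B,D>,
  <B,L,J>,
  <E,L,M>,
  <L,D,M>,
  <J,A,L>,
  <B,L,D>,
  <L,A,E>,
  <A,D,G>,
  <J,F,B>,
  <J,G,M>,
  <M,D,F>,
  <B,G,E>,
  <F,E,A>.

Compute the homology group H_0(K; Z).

Order the vertices as A < B < D < E < F < G < J < L < M. Listing each simplex with vertices in this order, K has dimension 2 with simplices:

  0-simplices (9): A, B, D, E, F, G, J, L, M
  1-simplices (27): AD, AE, AF, AG, AJ, AL, BD, BE, BF, BG, BJ, BL, DF, DG, DL, DM, EF, EG, EL, EM, FJ, FM, GJ, GM, JL, JM, LM
  2-simplices (18): ADF, ADG, AEF, AEL, AGJ, AJL, BDG, BDL, BEF, BEG, BFJ, BJL, DFM, DLM, EGM, ELM, FJM, GJM

so the chain groups are C_0 ≅ Z^9, C_1 ≅ Z^27, C_2 ≅ Z^18.

∂_1: C_1 → C_0 sends each edge [p,q] (with p < q) to q − p. For instance
  ∂DM = M − D.
As a 9×27 matrix over Z this has rank 8, with invariant factors (1,1,1,1,1,1,1,1).

The boundary map ∂_2: C_2 → C_1 sends each 2-simplex [p,q,r] to [q,r] − [p,r] + [p,q]. For instance
  ∂BEF = EF − BF + BE,
  ∂DFM = FM − DM + DF.
The 27×18 boundary matrix has rank 17 and Smith normal form diag(1,1,1,1,1,1,1,1,1,1,1,1,1,1,1,1,1).

Now H_k = ker ∂_k / im ∂_{k+1}, so:

  H_0: rank C_0 − rank ∂_1 = 9 − 8 = 1, and the invariant factors of ∂_1 are all 1, so H_0 = Z.

H_0 ≅ Z.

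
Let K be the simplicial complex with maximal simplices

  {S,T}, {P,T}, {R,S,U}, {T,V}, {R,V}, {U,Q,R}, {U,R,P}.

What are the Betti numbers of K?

b_0 = 1, b_1 = 2, b_2 = 0.

Fix the vertex order P < Q < R < S < T < U < V and write every simplex with vertices in increasing order. Then dim K = 2 and the simplices of K are:

  0-simplices (7): P, Q, R, S, T, U, V
  1-simplices (11): PR, PT, PU, QR, QU, RS, RU, RV, ST, SU, TV
  2-simplices (3): PRU, QRU, RSU

giving chain groups C_0 ≅ Z^7, C_1 ≅ Z^11, C_2 ≅ Z^3.

The boundary map ∂_1: C_1 → C_0 sends each edge [p,q] (with p < q) to q − p.
The resulting 7×11 matrix has rank 6, and its Smith normal form has invariant factors (1,1,1,1,1,1).

The boundary map ∂_2: C_2 → C_1 acts by ∂[p,q,r] = [q,r] − [p,r] + [p,q]. For instance
  ∂RSU = SU − RU + RS,
  ∂QRU = RU − QU + QR.
The resulting 11×3 matrix has rank 3, and its Smith normal form has invariant factors (1,1,1).

From H_k ≅ ker(∂_k) / im(∂_{k+1}) we obtain:

  H_0: rank C_0 − rank ∂_1 = 7 − 6 = 1, and the invariant factors of ∂_1 are all 1, so H_0 = Z.
  H_1: rank ker ∂_1 − rank ∂_2 = (11 − 6) − 3 = 2, and the invariant factors of ∂_2 are all 1, so H_1 = Z^2.
  H_2: rank ker ∂_2 − rank ∂_3 = (3 − 3) − 0 = 0, and there is no ∂_3, so H_2 = 0.

Hence the Betti numbers are b_0 = 1, b_1 = 2, b_2 = 0.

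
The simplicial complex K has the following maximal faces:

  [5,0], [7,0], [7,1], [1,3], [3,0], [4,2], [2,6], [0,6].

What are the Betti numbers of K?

Take the total order 0 < 1 < 2 < 3 < 4 < 5 < 6 < 7 on the vertex set. Then K (dimension 1) consists of the simplices:

  0-simplices (8): [0], [1], [2], [3], [4], [5], [6], [7]
  1-simplices (8): [0,3], [0,5], [0,6], [0,7], [1,3], [1,7], [2,4], [2,6]

giving chain groups C_0 ≅ Z^8, C_1 ≅ Z^8.

The boundary map ∂_1: C_1 → C_0 maps an edge to its endpoints' difference, ∂[p,q] = q − p.
The 8×8 boundary matrix has rank 7 and Smith normal form diag(1,1,1,1,1,1,1).

From H_k ≅ ker(∂_k) / im(∂_{k+1}) we obtain:

  H_0: rank C_0 − rank ∂_1 = 8 − 7 = 1, and the invariant factors of ∂_1 are all 1, so H_0 = Z.
  H_1: rank ker ∂_1 − rank ∂_2 = (8 − 7) − 0 = 1, and there is no ∂_2, so H_1 = Z.

Hence the Betti numbers are b_0 = 1, b_1 = 1.

b_0 = 1, b_1 = 1.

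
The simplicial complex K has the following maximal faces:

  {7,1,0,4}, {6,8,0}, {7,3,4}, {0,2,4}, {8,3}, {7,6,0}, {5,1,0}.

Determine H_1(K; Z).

H_1 ≅ Z.

Fix the vertex order 0 < 1 < 2 < 3 < 4 < 5 < 6 < 7 < 8 and write every simplex with vertices in increasing order. Then dim K = 3 and the simplices of K are:

  0-simplices (9): [0], [1], [2], [3], [4], [5], [6], [7], [8]
  1-simplices (17): [0,1], [0,2], [0,4], [0,5], [0,6], [0,7], [0,8], [1,4], [1,5], [1,7], [2,4], [3,4], [3,7], [3,8], [4,7], [6,7], [6,8]
  2-simplices (9): [0,1,4], [0,1,5], [0,1,7], [0,2,4], [0,4,7], [0,6,7], [0,6,8], [1,4,7], [3,4,7]
  3-simplices (1): [0,1,4,7]

so the chain groups are C_0 ≅ Z^9, C_1 ≅ Z^17, C_2 ≅ Z^9, C_3 ≅ Z^1.

Boundary ∂_1: C_1 → C_0 maps an edge to its endpoints' difference, ∂[p,q] = q − p.
The 9×17 boundary matrix has rank 8 and Smith normal form diag(1,1,1,1,1,1,1,1).

The boundary map ∂_2: C_2 → C_1 maps a triangle to the signed sum of its edges. For instance
  ∂[0,2,4] = [2,4] − [0,4] + [0,2],
  ∂[1,4,7] = [4,7] − [1,7] + [1,4].
As a 17×9 matrix over Z this has rank 8, with invariant factors (1,1,1,1,1,1,1,1).

The boundary map ∂_3: C_3 → C_2 sends each 3-simplex σ to the alternating sum Σ_i (−1)^i (σ with its i-th vertex removed). For instance
  ∂[0,1,4,7] = [1,4,7] − [0,4,7] + [0,1,7] − [0,1,4].
As a 9×1 matrix over Z this has rank 1, with invariant factors (1).

Reading off H_k = ker ∂_k / im ∂_{k+1}:

  H_1: rank ker ∂_1 − rank ∂_2 = (17 − 8) − 8 = 1, and the invariant factors of ∂_2 are all 1, so H_1 = Z.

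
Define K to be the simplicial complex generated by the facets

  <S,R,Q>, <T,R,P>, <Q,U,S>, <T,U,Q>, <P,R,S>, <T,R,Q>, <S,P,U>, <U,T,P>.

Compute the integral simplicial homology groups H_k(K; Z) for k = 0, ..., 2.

H_0 = Z,  H_1 = 0,  H_2 = Z.

Order the vertices as P < Q < R < S < T < U. Listing each simplex with vertices in this order, K has dimension 2 with simplices:

  0-simplices (6): P, Q, R, S, T, U
  1-simplices (12): PR, PS, PT, PU, QR, QS, QT, QU, RS, RT, SU, TU
  2-simplices (8): PRS, PRT, PSU, PTU, QRS, QRT, QSU, QTU

Hence C_0 ≅ Z^6, C_1 ≅ Z^12, C_2 ≅ Z^8.

The boundary map ∂_1: C_1 → C_0 maps an edge to its endpoints' difference, ∂[p,q] = q − p. For instance
  ∂PU = U − P.
As a 6×12 matrix over Z this has rank 5, with invariant factors (1,1,1,1,1).

Boundary ∂_2: C_2 → C_1 maps a triangle to the signed sum of its edges. For instance
  ∂PRT = RT − PT + PR,
  ∂PTU = TU − PU + PT.
As a 12×8 matrix over Z this has rank 7, with invariant factors (1,1,1,1,1,1,1).

From H_k ≅ ker(∂_k) / im(∂_{k+1}) we obtain:

  H_0: rank C_0 − rank ∂_1 = 6 − 5 = 1, and the invariant factors of ∂_1 are all 1, so H_0 ≅ Z.
  H_1: rank ker ∂_1 − rank ∂_2 = (12 − 5) − 7 = 0, and the invariant factors of ∂_2 are all 1, so H_1 ≅ 0.
  H_2: rank ker ∂_2 − rank ∂_3 = (8 − 7) − 0 = 1, and there is no ∂_3, so H_2 ≅ Z.

As a check, the Euler characteristic is 6 − 12 + 8 = 2, which agrees with 1 − 0 + 1 = 2.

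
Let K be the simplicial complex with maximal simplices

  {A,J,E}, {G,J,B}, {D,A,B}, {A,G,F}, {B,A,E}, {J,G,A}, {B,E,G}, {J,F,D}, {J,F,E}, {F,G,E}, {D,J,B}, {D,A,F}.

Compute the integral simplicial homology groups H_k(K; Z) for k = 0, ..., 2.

We work with the vertex ordering A < B < D < E < F < G < J. The simplices of K, each written with vertices in increasing order, are:

  0-simplices (7): A, B, D, E, F, G, J
  1-simplices (18): AB, AD, AE, AF, AG, AJ, BD, BE, BG, BJ, DF, DJ, EF, EG, EJ, FG, FJ, GJ
  2-simplices (12): ABD, ABE, ADF, AEJ, AFG, AGJ, BDJ, BEG, BGJ, DFJ, EFG, EFJ

so the chain groups are C_0 ≅ Z^7, C_1 ≅ Z^18, C_2 ≅ Z^12.

∂_1: C_1 → C_0 maps an edge to its endpoints' difference, ∂[p,q] = q − p.
As a 7×18 matrix over Z this has rank 6, with invariant factors (1,1,1,1,1,1).

The boundary map ∂_2: C_2 → C_1 sends each 2-simplex [p,q,r] to [q,r] − [p,r] + [p,q]. For instance
  ∂BGJ = GJ − BJ + BG,
  ∂EFG = FG − EG + EF.
The resulting 18×12 matrix has rank 12, and its Smith normal form has invariant factors (1,1,1,1,1,1,1,1,1,1,1,2).

Computing H_k = (kernel of ∂_k) / (image of ∂_{k+1}):

  H_0: rank C_0 − rank ∂_1 = 7 − 6 = 1, and the invariant factors of ∂_1 are all 1, so H_0 ≅ Z.
  H_1: rank ker ∂_1 − rank ∂_2 = (18 − 6) − 12 = 0, and ∂_2 has invariant factor 2 > 1, so H_1 ≅ Z_2.
  H_2: rank ker ∂_2 − rank ∂_3 = (12 − 12) − 0 = 0, and there is no ∂_3, so H_2 ≅ 0.

(K is a triangulation of the real projective plane RP^2.)

H_0 = Z,  H_1 = Z_2,  H_2 = 0.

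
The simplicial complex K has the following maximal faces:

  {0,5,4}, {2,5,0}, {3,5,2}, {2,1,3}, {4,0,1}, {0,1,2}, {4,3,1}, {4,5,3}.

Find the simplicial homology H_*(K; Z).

Order the vertices as 0 < 1 < 2 < 3 < 4 < 5. Listing each simplex with vertices in this order, K has dimension 2 with simplices:

  0-simplices (6): [0], [1], [2], [3], [4], [5]
  1-simplices (12): [0,1], [0,2], [0,4], [0,5], [1,2], [1,3], [1,4], [2,3], [2,5], [3,4], [3,5], [4,5]
  2-simplices (8): [0,1,2], [0,1,4], [0,2,5], [0,4,5], [1,2,3], [1,3,4], [2,3,5], [3,4,5]

Hence C_0 ≅ Z^6, C_1 ≅ Z^12, C_2 ≅ Z^8.

The boundary map ∂_1: C_1 → C_0 is given by ∂[p,q] = [q] − [p]. For instance
  ∂[3,5] = [5] − [3].
This gives a 6×12 integer matrix of rank 5; reducing to Smith normal form yields diagonal entries (1,1,1,1,1).

The boundary map ∂_2: C_2 → C_1 sends each 2-simplex [p,q,r] to [q,r] − [p,r] + [p,q]. For instance
  ∂[1,2,3] = [2,3] − [1,3] + [1,2],
  ∂[0,1,4] = [1,4] − [0,4] + [0,1].
The resulting 12×8 matrix has rank 7, and its Smith normal form has invariant factors (1,1,1,1,1,1,1).

Computing H_k = (kernel of ∂_k) / (image of ∂_{k+1}):

  H_0: rank C_0 − rank ∂_1 = 6 − 5 = 1, and the invariant factors of ∂_1 are all 1, so H_0 = Z.
  H_1: rank ker ∂_1 − rank ∂_2 = (12 − 5) − 7 = 0, and the invariant factors of ∂_2 are all 1, so H_1 = 0.
  H_2: rank ker ∂_2 − rank ∂_3 = (8 − 7) − 0 = 1, and there is no ∂_3, so H_2 = Z.

(K is a triangulation of the 2-sphere S^2.)

H_0 ≅ Z,  H_1 = 0,  H_2 ≅ Z.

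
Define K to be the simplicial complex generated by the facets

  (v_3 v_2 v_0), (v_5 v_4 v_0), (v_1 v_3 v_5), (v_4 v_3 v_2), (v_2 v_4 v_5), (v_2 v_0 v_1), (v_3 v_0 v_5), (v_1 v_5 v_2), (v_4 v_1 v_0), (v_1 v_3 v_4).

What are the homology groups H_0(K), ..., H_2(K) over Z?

H_0 = Z,  H_1 = Z/2Z,  H_2 = 0.

We work with the vertex ordering v_0 < v_1 < v_2 < v_3 < v_4 < v_5. The simplices of K, each written with vertices in increasing order, are:

  0-simplices (6): [v_0], [v_1], [v_2], [v_3], [v_4], [v_5]
  1-simplices (15): (15 of them)
  2-simplices (10): [v_0,v_1,v_2], [v_0,v_1,v_4], [v_0,v_2,v_3], [v_0,v_3,v_5], [v_0,v_4,v_5], [v_1,v_2,v_5], [v_1,v_3,v_4], [v_1,v_3,v_5], [v_2,v_3,v_4], [v_2,v_4,v_5]

so the chain groups are C_0 ≅ Z^6, C_1 ≅ Z^15, C_2 ≅ Z^10.

∂_1: C_1 → C_0 is given by ∂[p,q] = [q] − [p]. For instance
  ∂[v_0,v_5] = [v_5] − [v_0].
The 6×15 boundary matrix has rank 5 and Smith normal form diag(1,1,1,1,1).

Boundary ∂_2: C_2 → C_1 sends each 2-simplex [p,q,r] to [q,r] − [p,r] + [p,q]. For instance
  ∂[v_1,v_3,v_5] = [v_3,v_5] − [v_1,v_5] + [v_1,v_3],
  ∂[v_2,v_4,v_5] = [v_4,v_5] − [v_2,v_5] + [v_2,v_4].
The resulting 15×10 matrix has rank 10, and its Smith normal form has invariant factors (1,1,1,1,1,1,1,1,1,2).

Now H_k = ker ∂_k / im ∂_{k+1}, so:

  H_0: rank C_0 − rank ∂_1 = 6 − 5 = 1, and the invariant factors of ∂_1 are all 1, so H_0 = Z.
  H_1: rank ker ∂_1 − rank ∂_2 = (15 − 5) − 10 = 0, and ∂_2 has invariant factor 2 > 1, so H_1 = Z/2Z.
  H_2: rank ker ∂_2 − rank ∂_3 = (10 − 10) − 0 = 0, and there is no ∂_3, so H_2 = 0.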